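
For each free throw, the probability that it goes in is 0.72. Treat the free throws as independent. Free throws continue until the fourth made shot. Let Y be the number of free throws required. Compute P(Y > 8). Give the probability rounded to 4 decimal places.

Needing more than 8 free throws ⇔ fewer than 4 successes in the first 8. With X ~ Binomial(8, 0.72), P(Y > 8) = P(X ≤ 3).
  k=0: C(8,0)·0.72^0·0.28^8 = 0.000038
  k=1: C(8,1)·0.72^1·0.28^7 = 0.000777
  k=2: C(8,2)·0.72^2·0.28^6 = 0.006995
  k=3: C(8,3)·0.72^3·0.28^5 = 0.035973
P(X ≤ 3) = 0.043783

0.0438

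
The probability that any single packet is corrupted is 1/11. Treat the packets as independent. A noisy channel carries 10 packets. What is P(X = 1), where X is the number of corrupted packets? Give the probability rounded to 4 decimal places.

0.3855

X ~ Binomial(n=10, p=0.090909).
P(X=1) = C(10,1) · p^1 · (1−p)^9
= 10 · 0.090909 · 0.4241 = 0.385543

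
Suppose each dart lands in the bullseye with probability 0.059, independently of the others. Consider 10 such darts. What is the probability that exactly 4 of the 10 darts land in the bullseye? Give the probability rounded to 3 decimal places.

X ~ Binomial(n=10, p=0.059).
P(X=4) = C(10,4) · p^4 · (1−p)^6
= 210 · 1.2117e-05 · 0.69428 = 0.00177

0.002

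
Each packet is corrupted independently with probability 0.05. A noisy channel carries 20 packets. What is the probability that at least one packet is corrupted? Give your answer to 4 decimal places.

0.6415

P(at least one) = 1 − P(none) = 1 − (1 − 0.05)^20
= 1 − 0.358486 = 0.641514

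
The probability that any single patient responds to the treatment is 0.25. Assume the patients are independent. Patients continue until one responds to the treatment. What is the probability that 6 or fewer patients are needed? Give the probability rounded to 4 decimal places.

0.8220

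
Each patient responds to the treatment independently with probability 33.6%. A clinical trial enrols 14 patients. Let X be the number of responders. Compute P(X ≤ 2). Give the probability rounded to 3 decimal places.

0.102

X ~ Binomial(14, 0.336); P(X ≤ 2) = Σ C(14,k) p^k (1−p)^(14−k) over k:
  k=0: C(14,0)·0.336^0·0.664^14 = 0.00324
  k=1: C(14,1)·0.336^1·0.664^13 = 0.02294
  k=2: C(14,2)·0.336^2·0.664^12 = 0.07546
Total = 0.10165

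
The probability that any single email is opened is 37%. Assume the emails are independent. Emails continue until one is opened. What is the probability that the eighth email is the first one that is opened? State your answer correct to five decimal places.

0.01457

Geometric (trials to first success), p = 0.37.
P(Y = 8) = (1−p)^7 · p = 0.03939 · 0.37 = 0.0145742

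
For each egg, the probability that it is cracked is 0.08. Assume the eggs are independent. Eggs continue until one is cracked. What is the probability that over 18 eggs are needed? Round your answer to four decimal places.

0.2229

Y = number of eggs to the first success; geometric, p = 0.08.
P(Y > 18) = P(first 18 all fail) = (1−p)^18 = 0.222936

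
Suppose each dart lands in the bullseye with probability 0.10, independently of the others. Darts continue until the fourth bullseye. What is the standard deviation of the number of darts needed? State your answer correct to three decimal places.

18.974

Y = total darts until the fourth success; negative binomial with r=4, p=0.10.
SD(Y) = √[r(1−p)/p²] = √(360.00000) = 18.97367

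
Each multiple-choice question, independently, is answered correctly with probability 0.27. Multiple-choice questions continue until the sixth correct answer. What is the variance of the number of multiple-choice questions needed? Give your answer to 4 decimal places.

60.0823

Y = total multiple-choice questions until the sixth success; negative binomial with r=6, p=0.27.
Var(Y) = r(1−p)/p² = 6·0.73 / 0.27² = 60.082305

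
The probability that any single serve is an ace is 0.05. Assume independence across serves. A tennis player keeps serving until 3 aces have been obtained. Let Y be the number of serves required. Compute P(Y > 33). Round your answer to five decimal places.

0.77281

Needing more than 33 serves ⇔ fewer than 3 successes in the first 33. With X ~ Binomial(33, 0.05), P(Y > 33) = P(X ≤ 2).
  k=0: C(33,0)·0.05^0·0.95^33 = 0.1840259
  k=1: C(33,1)·0.05^1·0.95^32 = 0.3196239
  k=2: C(33,2)·0.05^2·0.95^31 = 0.2691570
P(X ≤ 2) = 0.7728069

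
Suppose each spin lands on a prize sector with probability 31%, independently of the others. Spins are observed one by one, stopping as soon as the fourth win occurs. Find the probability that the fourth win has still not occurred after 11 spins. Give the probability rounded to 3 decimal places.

Needing more than 11 spins ⇔ fewer than 4 successes in the first 11. With X ~ Binomial(11, 0.31), P(Y > 11) = P(X ≤ 3).
  k=0: C(11,0)·0.31^0·0.69^11 = 0.01688
  k=1: C(11,1)·0.31^1·0.69^10 = 0.08342
  k=2: C(11,2)·0.31^2·0.69^9 = 0.18738
  k=3: C(11,3)·0.31^3·0.69^8 = 0.25256
P(X ≤ 3) = 0.54023

0.540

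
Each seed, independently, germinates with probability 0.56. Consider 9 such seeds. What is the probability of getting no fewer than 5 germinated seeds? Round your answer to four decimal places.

0.6449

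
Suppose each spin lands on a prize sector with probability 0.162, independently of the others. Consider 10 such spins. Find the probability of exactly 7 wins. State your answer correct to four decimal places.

0.0002

X ~ Binomial(n=10, p=0.162).
P(X=7) = C(10,7) · p^7 · (1−p)^3
= 120 · 2.9282e-06 · 0.58848 = 0.000207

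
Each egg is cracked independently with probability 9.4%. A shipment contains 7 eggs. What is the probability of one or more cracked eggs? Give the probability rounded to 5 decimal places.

P(at least one) = 1 − P(none) = 1 − (1 − 0.094)^7
= 1 − 0.5010688 = 0.4989312

0.49893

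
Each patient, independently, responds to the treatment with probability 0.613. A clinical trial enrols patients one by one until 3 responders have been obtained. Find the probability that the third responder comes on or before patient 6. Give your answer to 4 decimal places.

0.8383

Finishing within 6 patients ⇔ at least 3 successes in the first 6. With X ~ Binomial(6, 0.613), P(Y ≤ 6) = 1 − P(X ≤ 2).
  k=0: C(6,0)·0.613^0·0.387^6 = 0.003359
  k=1: C(6,1)·0.613^1·0.387^5 = 0.031928
  k=2: C(6,2)·0.613^2·0.387^4 = 0.126432
1 − 0.161719 = 0.838281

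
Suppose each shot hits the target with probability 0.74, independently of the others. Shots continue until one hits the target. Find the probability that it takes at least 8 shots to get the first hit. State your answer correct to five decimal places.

Y = number of shots to the first success; geometric, p = 0.74.
P(Y > 7) = P(first 7 all fail) = (1−p)^7 = 0.0000803

0.00008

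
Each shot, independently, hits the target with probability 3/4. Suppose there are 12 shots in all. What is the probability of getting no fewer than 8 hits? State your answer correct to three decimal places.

0.842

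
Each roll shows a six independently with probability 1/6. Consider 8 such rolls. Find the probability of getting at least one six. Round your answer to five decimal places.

0.76743

P(at least one) = 1 − P(none) = 1 − (1 − 0.166667)^8
= 1 − 0.2325680 = 0.7674320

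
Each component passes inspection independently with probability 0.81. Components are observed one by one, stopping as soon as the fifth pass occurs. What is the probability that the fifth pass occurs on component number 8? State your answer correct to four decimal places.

Y = trial on which the fifth success occurs; negative binomial, r=5, p=0.81.
P(Y=8) = C(7,4) · p^5 · (1−p)^3
= 35 · 0.34868 · 0.006859 = 0.083705

0.0837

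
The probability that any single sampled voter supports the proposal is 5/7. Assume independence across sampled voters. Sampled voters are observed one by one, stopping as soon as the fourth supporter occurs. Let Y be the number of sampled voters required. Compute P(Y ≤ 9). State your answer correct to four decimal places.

Finishing within 9 sampled voters ⇔ at least 4 successes in the first 9. With X ~ Binomial(9, 0.714286), P(Y ≤ 9) = 1 − P(X ≤ 3).
  k=0: C(9,0)·0.714286^0·0.285714^9 = 0.000013
  k=1: C(9,1)·0.714286^1·0.285714^8 = 0.000285
  k=2: C(9,2)·0.714286^2·0.285714^7 = 0.002855
  k=3: C(9,3)·0.714286^3·0.285714^6 = 0.016653
1 − 0.019806 = 0.980194

0.9802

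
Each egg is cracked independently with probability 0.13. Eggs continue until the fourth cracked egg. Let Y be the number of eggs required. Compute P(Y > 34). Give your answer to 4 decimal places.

Needing more than 34 eggs ⇔ fewer than 4 successes in the first 34. With X ~ Binomial(34, 0.13), P(Y > 34) = P(X ≤ 3).
  k=0: C(34,0)·0.13^0·0.87^34 = 0.008783
  k=1: C(34,1)·0.13^1·0.87^33 = 0.044623
  k=2: C(34,2)·0.13^2·0.87^32 = 0.110018
  k=3: C(34,3)·0.13^3·0.87^31 = 0.175355
P(X ≤ 3) = 0.338780

0.3388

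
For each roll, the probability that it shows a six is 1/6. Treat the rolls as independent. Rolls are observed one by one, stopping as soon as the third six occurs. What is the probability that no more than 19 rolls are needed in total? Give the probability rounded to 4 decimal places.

0.6357

Finishing within 19 rolls ⇔ at least 3 successes in the first 19. With X ~ Binomial(19, 0.166667), P(Y ≤ 19) = 1 − P(X ≤ 2).
  k=0: C(19,0)·0.166667^0·0.833333^19 = 0.031301
  k=1: C(19,1)·0.166667^1·0.833333^18 = 0.118943
  k=2: C(19,2)·0.166667^2·0.833333^17 = 0.214098
1 − 0.364342 = 0.635658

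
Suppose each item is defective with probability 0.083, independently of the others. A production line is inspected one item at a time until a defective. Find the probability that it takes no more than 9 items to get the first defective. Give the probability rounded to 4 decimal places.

Y = number of items to the first success; geometric, p = 0.083.
P(Y ≤ 9) = 1 − (1−p)^9 = 1 − 0.458484 = 0.541516

0.5415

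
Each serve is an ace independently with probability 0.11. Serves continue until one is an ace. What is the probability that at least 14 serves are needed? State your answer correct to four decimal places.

0.2198

Y = number of serves to the first success; geometric, p = 0.11.
P(Y > 13) = P(first 13 all fail) = (1−p)^13 = 0.219821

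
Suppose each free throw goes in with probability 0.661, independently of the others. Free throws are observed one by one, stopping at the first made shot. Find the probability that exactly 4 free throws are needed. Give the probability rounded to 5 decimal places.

Geometric (trials to first success), p = 0.661.
P(Y = 4) = (1−p)^3 · p = 0.038958 · 0.661 = 0.0257514

0.02575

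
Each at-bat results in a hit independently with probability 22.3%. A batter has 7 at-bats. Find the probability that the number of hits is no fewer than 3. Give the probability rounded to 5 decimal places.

X ~ Binomial(7, 0.223); P(X ≥ 3) = Σ C(7,k) p^k (1−p)^(7−k) over k:
  k=3: C(7,3)·0.223^3·0.777^4 = 0.1414708
  k=4: C(7,4)·0.223^4·0.777^3 = 0.0406023
  k=5: C(7,5)·0.223^5·0.777^2 = 0.0069917
  k=6: C(7,6)·0.223^6·0.777^1 = 0.0006689
  k=7: C(7,7)·0.223^7·0.777^0 = 0.0000274
Total = 0.1897611

0.18976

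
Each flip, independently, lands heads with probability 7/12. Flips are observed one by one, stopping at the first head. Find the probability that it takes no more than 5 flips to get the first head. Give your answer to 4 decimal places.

Y = number of flips to the first success; geometric, p = 0.583333.
P(Y ≤ 5) = 1 − (1−p)^5 = 1 − 0.012559 = 0.987441

0.9874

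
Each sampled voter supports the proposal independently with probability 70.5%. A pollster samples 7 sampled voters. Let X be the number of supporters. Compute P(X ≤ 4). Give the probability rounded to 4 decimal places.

X ~ Binomial(7, 0.705); P(X ≤ 4) = Σ C(7,k) p^k (1−p)^(7−k) over k:
  k=0: C(7,0)·0.705^0·0.295^7 = 0.000194
  k=1: C(7,1)·0.705^1·0.295^6 = 0.003253
  k=2: C(7,2)·0.705^2·0.295^5 = 0.023319
  k=3: C(7,3)·0.705^3·0.295^4 = 0.092880
  k=4: C(7,4)·0.705^4·0.295^3 = 0.221968
Total = 0.341614

0.3416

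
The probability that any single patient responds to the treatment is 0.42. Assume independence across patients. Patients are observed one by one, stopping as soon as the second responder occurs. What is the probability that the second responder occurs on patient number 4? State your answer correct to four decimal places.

0.1780

Y = trial on which the second success occurs; negative binomial, r=2, p=0.42.
P(Y=4) = C(3,1) · p^2 · (1−p)^2
= 3 · 0.1764 · 0.3364 = 0.178023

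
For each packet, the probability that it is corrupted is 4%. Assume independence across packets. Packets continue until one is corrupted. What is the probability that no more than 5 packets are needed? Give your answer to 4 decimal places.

Y = number of packets to the first success; geometric, p = 0.04.
P(Y ≤ 5) = 1 − (1−p)^5 = 1 − 0.815373 = 0.184627

0.1846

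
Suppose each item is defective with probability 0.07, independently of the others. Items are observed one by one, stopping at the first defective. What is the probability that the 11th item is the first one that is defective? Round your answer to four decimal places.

0.0339

Geometric (trials to first success), p = 0.07.
P(Y = 11) = (1−p)^10 · p = 0.48398 · 0.07 = 0.033879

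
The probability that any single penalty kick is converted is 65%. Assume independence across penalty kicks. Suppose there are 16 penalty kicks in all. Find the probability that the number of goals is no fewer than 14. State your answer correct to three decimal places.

0.045

X ~ Binomial(16, 0.65); P(X ≥ 14) = Σ C(16,k) p^k (1−p)^(16−k) over k:
  k=14: C(16,14)·0.65^14·0.35^2 = 0.03533
  k=15: C(16,15)·0.65^15·0.35^1 = 0.00875
  k=16: C(16,16)·0.65^16·0.35^0 = 0.00102
Total = 0.04509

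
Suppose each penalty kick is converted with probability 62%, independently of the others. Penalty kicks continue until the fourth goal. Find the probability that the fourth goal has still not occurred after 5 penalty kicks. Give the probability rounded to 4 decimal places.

0.6276

Needing more than 5 penalty kicks ⇔ fewer than 4 successes in the first 5. With X ~ Binomial(5, 0.62), P(Y > 5) = P(X ≤ 3).
  k=0: C(5,0)·0.62^0·0.38^5 = 0.007924
  k=1: C(5,1)·0.62^1·0.38^4 = 0.064639
  k=2: C(5,2)·0.62^2·0.38^3 = 0.210928
  k=3: C(5,3)·0.62^3·0.38^2 = 0.344146
P(X ≤ 3) = 0.627636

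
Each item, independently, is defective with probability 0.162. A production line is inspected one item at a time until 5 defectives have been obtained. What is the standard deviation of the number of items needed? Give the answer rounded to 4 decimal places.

12.6355

Y = total items until the fifth success; negative binomial with r=5, p=0.162.
SD(Y) = √[r(1−p)/p²] = √(159.655540) = 12.635487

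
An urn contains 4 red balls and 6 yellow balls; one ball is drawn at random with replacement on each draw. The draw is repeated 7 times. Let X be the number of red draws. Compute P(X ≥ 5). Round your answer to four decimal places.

0.0963

X ~ Binomial(7, 0.40); P(X ≥ 5) = Σ C(7,k) p^k (1−p)^(7−k) over k:
  k=5: C(7,5)·0.40^5·0.60^2 = 0.077414
  k=6: C(7,6)·0.40^6·0.60^1 = 0.017203
  k=7: C(7,7)·0.40^7·0.60^0 = 0.001638
Total = 0.096256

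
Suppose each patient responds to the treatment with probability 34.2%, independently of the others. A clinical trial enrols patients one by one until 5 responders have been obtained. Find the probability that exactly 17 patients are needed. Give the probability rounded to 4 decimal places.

0.0561

Y = trial on which the fifth success occurs; negative binomial, r=5, p=0.342.
P(Y=17) = C(16,4) · p^5 · (1−p)^12
= 1820 · 0.0046788 · 0.0065873 = 0.056094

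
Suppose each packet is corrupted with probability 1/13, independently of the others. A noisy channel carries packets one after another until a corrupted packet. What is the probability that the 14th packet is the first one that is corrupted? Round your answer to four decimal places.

0.0272

Geometric (trials to first success), p = 0.076923.
P(Y = 14) = (1−p)^13 · p = 0.35326 · 0.076923 = 0.027174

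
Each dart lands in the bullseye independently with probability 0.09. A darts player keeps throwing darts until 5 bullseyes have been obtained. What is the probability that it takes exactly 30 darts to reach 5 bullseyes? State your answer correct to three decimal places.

0.013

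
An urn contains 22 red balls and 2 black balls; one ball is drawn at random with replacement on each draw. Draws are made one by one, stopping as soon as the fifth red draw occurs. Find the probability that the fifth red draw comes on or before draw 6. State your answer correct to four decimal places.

0.9169

Finishing within 6 draws ⇔ at least 5 successes in the first 6. With X ~ Binomial(6, 0.916667), P(Y ≤ 6) = 1 − P(X ≤ 4).
  k=0: C(6,0)·0.916667^0·0.083333^6 = 0.000000
  k=1: C(6,1)·0.916667^1·0.083333^5 = 0.000022
  k=2: C(6,2)·0.916667^2·0.083333^4 = 0.000608
  k=3: C(6,3)·0.916667^3·0.083333^3 = 0.008915
  k=4: C(6,4)·0.916667^4·0.083333^2 = 0.073549
1 − 0.083094 = 0.916906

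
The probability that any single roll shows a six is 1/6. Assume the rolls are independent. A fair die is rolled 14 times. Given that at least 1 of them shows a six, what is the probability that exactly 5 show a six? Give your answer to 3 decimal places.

X ~ Binomial(14, 0.166667). Want P(X=5 | X≥1) = P(X=5) / P(X≥1).
P(X=5) = C(14,5)·0.166667^5·0.833333^9 = 0.04990
P(X≥1) = 1 − 0.07789 = 0.92211
Ratio = 0.04990 / 0.92211 = 0.05411

0.054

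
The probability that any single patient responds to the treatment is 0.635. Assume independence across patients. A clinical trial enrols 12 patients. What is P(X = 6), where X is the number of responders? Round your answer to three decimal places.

0.143

X ~ Binomial(n=12, p=0.635).
P(X=6) = C(12,6) · p^6 · (1−p)^6
= 924 · 0.065561 · 0.0023646 = 0.14324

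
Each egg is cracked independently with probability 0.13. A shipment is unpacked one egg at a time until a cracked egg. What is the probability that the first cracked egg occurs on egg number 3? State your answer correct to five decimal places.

0.09840

Geometric (trials to first success), p = 0.13.
P(Y = 3) = (1−p)^2 · p = 0.7569 · 0.13 = 0.0983970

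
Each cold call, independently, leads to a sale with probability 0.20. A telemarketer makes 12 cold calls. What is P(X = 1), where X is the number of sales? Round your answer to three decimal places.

X ~ Binomial(n=12, p=0.20).
P(X=1) = C(12,1) · p^1 · (1−p)^11
= 12 · 0.2 · 0.085899 = 0.20616

0.206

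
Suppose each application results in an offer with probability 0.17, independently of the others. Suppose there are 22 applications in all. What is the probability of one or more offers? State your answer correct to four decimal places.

0.9834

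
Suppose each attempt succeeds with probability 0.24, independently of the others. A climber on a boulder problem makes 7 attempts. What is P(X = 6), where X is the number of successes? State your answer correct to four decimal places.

X ~ Binomial(n=7, p=0.24).
P(X=6) = C(7,6) · p^6 · (1−p)^1
= 7 · 0.0001911 · 0.76 = 0.001017

0.0010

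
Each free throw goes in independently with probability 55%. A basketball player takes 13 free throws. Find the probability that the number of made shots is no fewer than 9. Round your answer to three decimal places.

X ~ Binomial(13, 0.55); P(X ≥ 9) = Σ C(13,k) p^k (1−p)^(13−k) over k:
  k=9: C(13,9)·0.55^9·0.45^4 = 0.13503
  k=10: C(13,10)·0.55^10·0.45^3 = 0.06601
  k=11: C(13,11)·0.55^11·0.45^2 = 0.02200
  k=12: C(13,12)·0.55^12·0.45^1 = 0.00448
  k=13: C(13,13)·0.55^13·0.45^0 = 0.00042
Total = 0.22795

0.228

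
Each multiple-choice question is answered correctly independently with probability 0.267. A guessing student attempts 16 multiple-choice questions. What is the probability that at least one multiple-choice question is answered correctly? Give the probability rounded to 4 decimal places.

0.9931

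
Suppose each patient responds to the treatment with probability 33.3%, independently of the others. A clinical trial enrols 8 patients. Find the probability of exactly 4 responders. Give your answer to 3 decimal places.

X ~ Binomial(n=8, p=0.333).
P(X=4) = C(8,4) · p^4 · (1−p)^4
= 70 · 0.012296 · 0.19793 = 0.17036

0.170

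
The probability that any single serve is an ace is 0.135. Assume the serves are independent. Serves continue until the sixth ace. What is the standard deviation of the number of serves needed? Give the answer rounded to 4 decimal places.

16.8752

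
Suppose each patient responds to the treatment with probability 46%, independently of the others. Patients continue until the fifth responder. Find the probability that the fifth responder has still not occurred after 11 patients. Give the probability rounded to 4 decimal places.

Needing more than 11 patients ⇔ fewer than 5 successes in the first 11. With X ~ Binomial(11, 0.46), P(Y > 11) = P(X ≤ 4).
  k=0: C(11,0)·0.46^0·0.54^11 = 0.001138
  k=1: C(11,1)·0.46^1·0.54^10 = 0.010668
  k=2: C(11,2)·0.46^2·0.54^9 = 0.045438
  k=3: C(11,3)·0.46^3·0.54^8 = 0.116120
  k=4: C(11,4)·0.46^4·0.54^7 = 0.197834
P(X ≤ 4) = 0.371199

0.3712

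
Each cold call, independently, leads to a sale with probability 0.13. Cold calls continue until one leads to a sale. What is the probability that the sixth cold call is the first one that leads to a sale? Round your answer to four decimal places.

0.0648

Geometric (trials to first success), p = 0.13.
P(Y = 6) = (1−p)^5 · p = 0.49842 · 0.13 = 0.064795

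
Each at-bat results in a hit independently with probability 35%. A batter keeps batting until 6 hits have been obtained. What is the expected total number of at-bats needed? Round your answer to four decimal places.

Y = total at-bats until the sixth success; negative binomial with r=6, p=0.35.
E[Y] = r / p = 6 / 0.35 = 17.142857

17.1429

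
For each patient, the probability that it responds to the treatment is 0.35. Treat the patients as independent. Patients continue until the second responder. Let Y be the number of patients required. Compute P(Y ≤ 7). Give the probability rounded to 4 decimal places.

0.7662

Finishing within 7 patients ⇔ at least 2 successes in the first 7. With X ~ Binomial(7, 0.35), P(Y ≤ 7) = 1 − P(X ≤ 1).
  k=0: C(7,0)·0.35^0·0.65^7 = 0.049022
  k=1: C(7,1)·0.35^1·0.65^6 = 0.184776
1 − 0.233799 = 0.766201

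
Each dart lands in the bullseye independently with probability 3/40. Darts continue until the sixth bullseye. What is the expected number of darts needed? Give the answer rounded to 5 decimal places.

80.00000

Y = total darts until the sixth success; negative binomial with r=6, p=0.075.
E[Y] = r / p = 6 / 0.075 = 80.0000000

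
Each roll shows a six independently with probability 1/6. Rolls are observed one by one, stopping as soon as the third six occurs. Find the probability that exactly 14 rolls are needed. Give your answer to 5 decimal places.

Y = trial on which the third success occurs; negative binomial, r=3, p=0.166667.
P(Y=14) = C(13,2) · p^3 · (1−p)^11
= 78 · 0.0046296 · 0.13459 = 0.0486012

0.04860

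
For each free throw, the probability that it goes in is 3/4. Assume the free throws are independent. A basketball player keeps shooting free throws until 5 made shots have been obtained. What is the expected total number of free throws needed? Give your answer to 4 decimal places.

6.6667

Y = total free throws until the fifth success; negative binomial with r=5, p=0.75.
E[Y] = r / p = 5 / 0.75 = 6.666667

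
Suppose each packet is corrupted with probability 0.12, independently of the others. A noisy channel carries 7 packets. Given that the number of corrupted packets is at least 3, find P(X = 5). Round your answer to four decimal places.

0.0097

X ~ Binomial(7, 0.12). Want P(X=5 | X≥3) = P(X=5) / P(X≥3).
P(X=5) = C(7,5)·0.12^5·0.88^2 = 0.000405
P(X≥3) = 1 − 0.408676 − 0.390099 − 0.159586 = 0.041639
Ratio = 0.000405 / 0.041639 = 0.009718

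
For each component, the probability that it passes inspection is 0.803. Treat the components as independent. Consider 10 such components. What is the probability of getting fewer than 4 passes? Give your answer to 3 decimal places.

0.001

X ~ Binomial(10, 0.803); P(X ≤ 3) = Σ C(10,k) p^k (1−p)^(10−k) over k:
  k=0: C(10,0)·0.803^0·0.197^10 = 0.00000
  k=1: C(10,1)·0.803^1·0.197^9 = 0.00000
  k=2: C(10,2)·0.803^2·0.197^8 = 0.00007
  k=3: C(10,3)·0.803^3·0.197^7 = 0.00072
Total = 0.00078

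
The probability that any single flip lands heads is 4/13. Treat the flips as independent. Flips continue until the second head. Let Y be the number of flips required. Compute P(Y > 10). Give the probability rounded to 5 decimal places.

0.13770

Needing more than 10 flips ⇔ fewer than 2 successes in the first 10. With X ~ Binomial(10, 0.307692), P(Y > 10) = P(X ≤ 1).
  k=0: C(10,0)·0.307692^0·0.692308^10 = 0.0252925
  k=1: C(10,1)·0.307692^1·0.692308^9 = 0.1124111
P(X ≤ 1) = 0.1377036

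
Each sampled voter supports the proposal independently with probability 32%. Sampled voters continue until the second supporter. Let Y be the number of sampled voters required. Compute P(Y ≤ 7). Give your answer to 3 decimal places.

Finishing within 7 sampled voters ⇔ at least 2 successes in the first 7. With X ~ Binomial(7, 0.32), P(Y ≤ 7) = 1 − P(X ≤ 1).
  k=0: C(7,0)·0.32^0·0.68^7 = 0.06723
  k=1: C(7,1)·0.32^1·0.68^6 = 0.22146
1 − 0.28869 = 0.71131

0.711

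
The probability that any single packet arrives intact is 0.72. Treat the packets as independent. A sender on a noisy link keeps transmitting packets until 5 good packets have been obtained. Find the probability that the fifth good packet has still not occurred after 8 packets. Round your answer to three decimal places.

0.159

Needing more than 8 packets ⇔ fewer than 5 successes in the first 8. With X ~ Binomial(8, 0.72), P(Y > 8) = P(X ≤ 4).
  k=0: C(8,0)·0.72^0·0.28^8 = 0.00004
  k=1: C(8,1)·0.72^1·0.28^7 = 0.00078
  k=2: C(8,2)·0.72^2·0.28^6 = 0.00699
  k=3: C(8,3)·0.72^3·0.28^5 = 0.03597
  k=4: C(8,4)·0.72^4·0.28^4 = 0.11563
P(X ≤ 4) = 0.15941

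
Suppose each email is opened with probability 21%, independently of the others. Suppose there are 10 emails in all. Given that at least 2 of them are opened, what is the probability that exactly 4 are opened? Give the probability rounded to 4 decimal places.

0.1519

X ~ Binomial(10, 0.21). Want P(X=4 | X≥2) = P(X=4) / P(X≥2).
P(X=4) = C(10,4)·0.21^4·0.79^6 = 0.099279
P(X≥2) = 1 − 0.094683 − 0.251688 = 0.653629
Ratio = 0.099279 / 0.653629 = 0.151890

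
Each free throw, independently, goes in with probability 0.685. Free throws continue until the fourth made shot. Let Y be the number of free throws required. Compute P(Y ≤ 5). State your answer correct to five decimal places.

0.49759

Finishing within 5 free throws ⇔ at least 4 successes in the first 5. With X ~ Binomial(5, 0.685), P(Y ≤ 5) = 1 − P(X ≤ 3).
  k=0: C(5,0)·0.685^0·0.315^5 = 0.0031014
  k=1: C(5,1)·0.685^1·0.315^4 = 0.0337212
  k=2: C(5,2)·0.685^2·0.315^3 = 0.1466604
  k=3: C(5,3)·0.685^3·0.315^2 = 0.3189281
1 − 0.5024111 = 0.4975889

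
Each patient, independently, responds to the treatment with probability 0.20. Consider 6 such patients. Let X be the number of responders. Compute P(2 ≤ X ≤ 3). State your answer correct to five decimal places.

0.32768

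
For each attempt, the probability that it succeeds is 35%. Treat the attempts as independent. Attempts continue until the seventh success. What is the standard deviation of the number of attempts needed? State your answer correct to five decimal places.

Y = total attempts until the seventh success; negative binomial with r=7, p=0.35.
SD(Y) = √[r(1−p)/p²] = √(37.1428571) = 6.0944940

6.09449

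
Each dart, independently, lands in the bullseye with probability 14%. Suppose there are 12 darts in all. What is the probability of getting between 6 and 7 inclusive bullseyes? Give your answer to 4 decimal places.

0.0032

X ~ Binomial(12, 0.14); P(6 ≤ X ≤ 7) = Σ C(12,k) p^k (1−p)^(12−k) over k:
  k=6: C(12,6)·0.14^6·0.86^6 = 0.002815
  k=7: C(12,7)·0.14^7·0.86^5 = 0.000393
Total = 0.003207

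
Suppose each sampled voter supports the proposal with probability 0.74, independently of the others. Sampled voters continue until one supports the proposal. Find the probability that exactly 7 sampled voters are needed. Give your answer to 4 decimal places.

Geometric (trials to first success), p = 0.74.
P(Y = 7) = (1−p)^6 · p = 0.00030892 · 0.74 = 0.000229

0.0002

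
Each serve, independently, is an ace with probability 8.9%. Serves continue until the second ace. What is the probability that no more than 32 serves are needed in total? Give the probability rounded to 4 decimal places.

Finishing within 32 serves ⇔ at least 2 successes in the first 32. With X ~ Binomial(32, 0.089), P(Y ≤ 32) = 1 − P(X ≤ 1).
  k=0: C(32,0)·0.089^0·0.911^32 = 0.050651
  k=1: C(32,1)·0.089^1·0.911^31 = 0.158347
1 − 0.208998 = 0.791002

0.7910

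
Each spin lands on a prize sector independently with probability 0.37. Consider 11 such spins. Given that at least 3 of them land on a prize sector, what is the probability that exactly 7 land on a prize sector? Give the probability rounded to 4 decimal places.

0.0590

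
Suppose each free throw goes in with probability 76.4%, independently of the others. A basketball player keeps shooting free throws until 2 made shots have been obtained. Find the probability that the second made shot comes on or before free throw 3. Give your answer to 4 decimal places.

0.8592

Finishing within 3 free throws ⇔ at least 2 successes in the first 3. With X ~ Binomial(3, 0.764), P(Y ≤ 3) = 1 − P(X ≤ 1).
  k=0: C(3,0)·0.764^0·0.236^3 = 0.013144
  k=1: C(3,1)·0.764^1·0.236^2 = 0.127655
1 − 0.140799 = 0.859201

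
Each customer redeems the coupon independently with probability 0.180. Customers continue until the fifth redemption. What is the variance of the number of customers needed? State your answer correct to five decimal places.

Y = total customers until the fifth success; negative binomial with r=5, p=0.18.
Var(Y) = r(1−p)/p² = 5·0.82 / 0.18² = 126.5432099

126.54321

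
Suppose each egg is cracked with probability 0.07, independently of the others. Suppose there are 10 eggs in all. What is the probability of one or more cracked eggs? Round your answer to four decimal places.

0.5160

P(at least one) = 1 − P(none) = 1 − (1 − 0.07)^10
= 1 − 0.483982 = 0.516018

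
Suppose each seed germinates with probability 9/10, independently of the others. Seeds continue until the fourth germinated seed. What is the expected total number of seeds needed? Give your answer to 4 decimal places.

Y = total seeds until the fourth success; negative binomial with r=4, p=0.90.
E[Y] = r / p = 4 / 0.90 = 4.444444

4.4444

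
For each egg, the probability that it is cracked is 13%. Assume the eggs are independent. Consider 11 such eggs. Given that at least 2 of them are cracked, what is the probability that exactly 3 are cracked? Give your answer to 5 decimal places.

X ~ Binomial(11, 0.13). Want P(X=3 | X≥2) = P(X=3) / P(X≥2).
P(X=3) = C(11,3)·0.13^3·0.87^8 = 0.1189784
P(X≥2) = 1 − 0.2161284 − 0.3552455 = 0.4286261
Ratio = 0.1189784 / 0.4286261 = 0.2775808

0.27758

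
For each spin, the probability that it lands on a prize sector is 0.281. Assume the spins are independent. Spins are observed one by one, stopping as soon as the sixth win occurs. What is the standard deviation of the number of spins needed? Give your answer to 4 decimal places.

Y = total spins until the sixth success; negative binomial with r=6, p=0.281.
SD(Y) = √[r(1−p)/p²] = √(54.634566) = 7.391520

7.3915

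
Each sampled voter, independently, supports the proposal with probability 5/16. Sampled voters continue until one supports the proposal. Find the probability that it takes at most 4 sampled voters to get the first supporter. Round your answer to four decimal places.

Y = number of sampled voters to the first success; geometric, p = 0.3125.
P(Y ≤ 4) = 1 − (1−p)^4 = 1 − 0.223404 = 0.776596

0.7766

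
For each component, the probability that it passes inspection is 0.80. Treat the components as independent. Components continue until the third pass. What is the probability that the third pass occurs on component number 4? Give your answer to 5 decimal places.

Y = trial on which the third success occurs; negative binomial, r=3, p=0.80.
P(Y=4) = C(3,2) · p^3 · (1−p)^1
= 3 · 0.512 · 0.2 = 0.3072000

0.30720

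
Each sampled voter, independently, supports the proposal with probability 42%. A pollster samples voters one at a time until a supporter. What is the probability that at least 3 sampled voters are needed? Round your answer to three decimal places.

0.336

Y = number of sampled voters to the first success; geometric, p = 0.42.
P(Y > 2) = P(first 2 all fail) = (1−p)^2 = 0.33640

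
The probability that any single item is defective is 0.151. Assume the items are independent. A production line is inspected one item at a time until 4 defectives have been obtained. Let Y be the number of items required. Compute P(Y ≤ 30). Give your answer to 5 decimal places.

Finishing within 30 items ⇔ at least 4 successes in the first 30. With X ~ Binomial(30, 0.151), P(Y ≤ 30) = 1 − P(X ≤ 3).
  k=0: C(30,0)·0.151^0·0.849^30 = 0.0073660
  k=1: C(30,1)·0.151^1·0.849^29 = 0.0393026
  k=2: C(30,2)·0.151^2·0.849^28 = 0.1013581
  k=3: C(30,3)·0.151^3·0.849^27 = 0.1682537
1 − 0.3162803 = 0.6837197

0.68372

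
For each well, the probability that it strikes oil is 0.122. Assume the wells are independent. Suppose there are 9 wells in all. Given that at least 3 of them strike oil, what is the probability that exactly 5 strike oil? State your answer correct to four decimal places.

0.0234

X ~ Binomial(9, 0.122). Want P(X=5 | X≥3) = P(X=5) / P(X≥3).
P(X=5) = C(9,5)·0.122^5·0.878^4 = 0.002024
P(X≥3) = 1 − 0.310063 − 0.387756 − 0.215518 = 0.086662
Ratio = 0.002024 / 0.086662 = 0.023352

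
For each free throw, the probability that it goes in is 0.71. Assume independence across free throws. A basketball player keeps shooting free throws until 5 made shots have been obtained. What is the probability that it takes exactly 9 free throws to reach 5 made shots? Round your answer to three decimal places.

Y = trial on which the fifth success occurs; negative binomial, r=5, p=0.71.
P(Y=9) = C(8,4) · p^5 · (1−p)^4
= 70 · 0.18042 · 0.0070728 = 0.08933

0.089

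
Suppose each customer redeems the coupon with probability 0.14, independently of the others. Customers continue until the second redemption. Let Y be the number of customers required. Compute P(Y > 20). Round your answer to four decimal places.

0.2084

Needing more than 20 customers ⇔ fewer than 2 successes in the first 20. With X ~ Binomial(20, 0.14), P(Y > 20) = P(X ≤ 1).
  k=0: C(20,0)·0.14^0·0.86^20 = 0.048974
  k=1: C(20,1)·0.14^1·0.86^19 = 0.159451
P(X ≤ 1) = 0.208426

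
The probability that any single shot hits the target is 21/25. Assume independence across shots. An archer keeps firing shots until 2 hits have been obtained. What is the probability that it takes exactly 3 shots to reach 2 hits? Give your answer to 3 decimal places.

Y = trial on which the second success occurs; negative binomial, r=2, p=0.84.
P(Y=3) = C(2,1) · p^2 · (1−p)^1
= 2 · 0.7056 · 0.16 = 0.22579

0.226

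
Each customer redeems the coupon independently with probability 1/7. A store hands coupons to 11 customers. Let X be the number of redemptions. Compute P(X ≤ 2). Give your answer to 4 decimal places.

X ~ Binomial(11, 0.142857); P(X ≤ 2) = Σ C(11,k) p^k (1−p)^(11−k) over k:
  k=0: C(11,0)·0.142857^0·0.857143^11 = 0.183479
  k=1: C(11,1)·0.142857^1·0.857143^10 = 0.336377
  k=2: C(11,2)·0.142857^2·0.857143^9 = 0.280314
Total = 0.800170

0.8002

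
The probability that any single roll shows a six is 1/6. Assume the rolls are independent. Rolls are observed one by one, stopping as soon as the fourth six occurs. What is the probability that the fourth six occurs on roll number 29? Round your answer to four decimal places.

0.0265

Y = trial on which the fourth success occurs; negative binomial, r=4, p=0.166667.
P(Y=29) = C(28,3) · p^4 · (1−p)^25
= 3276 · 0.0007716 · 0.010483 = 0.026498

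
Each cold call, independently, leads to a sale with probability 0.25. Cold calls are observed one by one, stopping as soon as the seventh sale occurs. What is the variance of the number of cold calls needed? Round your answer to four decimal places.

84.0000

Y = total cold calls until the seventh success; negative binomial with r=7, p=0.25.
Var(Y) = r(1−p)/p² = 7·0.75 / 0.25² = 84.000000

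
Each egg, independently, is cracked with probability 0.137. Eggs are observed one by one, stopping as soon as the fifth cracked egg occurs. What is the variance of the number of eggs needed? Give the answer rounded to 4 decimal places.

Y = total eggs until the fifth success; negative binomial with r=5, p=0.137.
Var(Y) = r(1−p)/p² = 5·0.863 / 0.137² = 229.900368

229.9004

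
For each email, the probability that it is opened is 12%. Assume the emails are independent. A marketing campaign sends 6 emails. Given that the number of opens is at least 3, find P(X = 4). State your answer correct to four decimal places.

X ~ Binomial(6, 0.12). Want P(X=4 | X≥3) = P(X=4) / P(X≥3).
P(X=4) = C(6,4)·0.12^4·0.88^2 = 0.002409
P(X≥3) = 1 − 0.464404 − 0.379967 − 0.129534 = 0.026095
Ratio = 0.002409 / 0.026095 = 0.092306

0.0923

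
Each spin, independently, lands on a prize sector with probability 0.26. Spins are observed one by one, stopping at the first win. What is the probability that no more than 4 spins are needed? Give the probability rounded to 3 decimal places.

Y = number of spins to the first success; geometric, p = 0.26.
P(Y ≤ 4) = 1 − (1−p)^4 = 1 − 0.29987 = 0.70013

0.700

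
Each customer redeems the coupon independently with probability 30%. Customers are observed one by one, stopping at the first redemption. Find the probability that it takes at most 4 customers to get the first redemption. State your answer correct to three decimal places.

Y = number of customers to the first success; geometric, p = 0.30.
P(Y ≤ 4) = 1 − (1−p)^4 = 1 − 0.24010 = 0.75990

0.760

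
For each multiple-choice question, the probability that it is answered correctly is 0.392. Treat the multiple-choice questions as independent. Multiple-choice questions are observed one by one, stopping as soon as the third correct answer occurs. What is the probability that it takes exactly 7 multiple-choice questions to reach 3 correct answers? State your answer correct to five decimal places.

0.12347

Y = trial on which the third success occurs; negative binomial, r=3, p=0.392.
P(Y=7) = C(6,2) · p^3 · (1−p)^4
= 15 · 0.060236 · 0.13665 = 0.1234707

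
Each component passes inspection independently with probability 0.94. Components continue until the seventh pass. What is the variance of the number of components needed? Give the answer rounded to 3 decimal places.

0.475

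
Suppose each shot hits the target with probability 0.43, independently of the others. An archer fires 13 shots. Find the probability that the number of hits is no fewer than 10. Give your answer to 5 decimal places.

X ~ Binomial(13, 0.43); P(X ≥ 10) = Σ C(13,k) p^k (1−p)^(13−k) over k:
  k=10: C(13,10)·0.43^10·0.57^3 = 0.0114466
  k=11: C(13,11)·0.43^11·0.57^2 = 0.0023550
  k=12: C(13,12)·0.43^12·0.57^1 = 0.0002961
  k=13: C(13,13)·0.43^13·0.57^0 = 0.0000172
Total = 0.0141149

0.01411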